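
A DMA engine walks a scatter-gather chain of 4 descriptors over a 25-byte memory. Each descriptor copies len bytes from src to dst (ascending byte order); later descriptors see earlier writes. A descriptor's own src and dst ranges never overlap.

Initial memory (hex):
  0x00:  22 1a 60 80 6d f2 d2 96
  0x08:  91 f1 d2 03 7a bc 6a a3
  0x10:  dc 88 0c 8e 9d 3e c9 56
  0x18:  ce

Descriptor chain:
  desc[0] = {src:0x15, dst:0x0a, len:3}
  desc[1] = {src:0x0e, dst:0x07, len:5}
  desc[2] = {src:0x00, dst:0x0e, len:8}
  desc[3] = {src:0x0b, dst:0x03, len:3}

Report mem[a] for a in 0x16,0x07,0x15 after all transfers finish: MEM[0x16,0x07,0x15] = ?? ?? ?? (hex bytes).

MEM[0x16,0x07,0x15] = c9 6a 6a

D0: mem[0x0a..0x0c] <- [3e c9 56]
D1: mem[0x07..0x0b] <- [6a a3 dc 88 0c]
D2: mem[0x0e..0x15] <- [22 1a 60 80 6d f2 d2 6a]
D3: mem[0x03..0x05] <- [0c 56 bc]
query mem[0x16]=0xc9, mem[0x07]=0x6a, mem[0x15]=0x6a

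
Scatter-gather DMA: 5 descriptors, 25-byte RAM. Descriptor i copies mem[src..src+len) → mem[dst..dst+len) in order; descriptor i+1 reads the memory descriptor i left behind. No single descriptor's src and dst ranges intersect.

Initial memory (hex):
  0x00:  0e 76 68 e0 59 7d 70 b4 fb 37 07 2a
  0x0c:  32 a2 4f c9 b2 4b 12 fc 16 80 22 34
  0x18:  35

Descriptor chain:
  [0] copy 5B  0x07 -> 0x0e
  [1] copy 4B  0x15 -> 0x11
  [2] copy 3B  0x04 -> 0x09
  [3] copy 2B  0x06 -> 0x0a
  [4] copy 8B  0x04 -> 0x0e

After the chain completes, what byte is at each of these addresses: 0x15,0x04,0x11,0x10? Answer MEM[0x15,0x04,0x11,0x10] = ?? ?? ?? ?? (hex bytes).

MEM[0x15,0x04,0x11,0x10] = b4 59 b4 70

#0 dst[0x0e+5] := {0xb4,0xfb,0x37,0x07,0x2a}
#1 dst[0x11+4] := {0x80,0x22,0x34,0x35}
#2 dst[0x09+3] := {0x59,0x7d,0x70}
#3 dst[0x0a+2] := {0x70,0xb4}
#4 dst[0x0e+8] := {0x59,0x7d,0x70,0xb4,0xfb,0x59,0x70,0xb4}
query mem[0x15]=0xb4, mem[0x04]=0x59, mem[0x11]=0xb4, mem[0x10]=0x70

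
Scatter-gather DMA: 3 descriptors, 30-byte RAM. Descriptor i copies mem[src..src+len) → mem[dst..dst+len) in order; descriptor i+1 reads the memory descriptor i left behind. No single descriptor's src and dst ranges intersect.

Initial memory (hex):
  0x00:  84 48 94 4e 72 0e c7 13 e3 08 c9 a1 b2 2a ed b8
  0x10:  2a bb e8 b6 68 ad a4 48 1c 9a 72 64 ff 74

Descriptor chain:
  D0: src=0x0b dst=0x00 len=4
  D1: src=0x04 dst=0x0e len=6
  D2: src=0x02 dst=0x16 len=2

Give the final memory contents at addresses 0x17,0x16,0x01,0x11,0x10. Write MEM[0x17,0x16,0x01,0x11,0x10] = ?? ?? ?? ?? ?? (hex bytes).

D0: mem[0x00..0x03] <- [a1 b2 2a ed]
D1: mem[0x0e..0x13] <- [72 0e c7 13 e3 08]
D2: mem[0x16..0x17] <- [2a ed]
query mem[0x17]=0xed, mem[0x16]=0x2a, mem[0x01]=0xb2, mem[0x11]=0x13, mem[0x10]=0xc7

MEM[0x17,0x16,0x01,0x11,0x10] = ed 2a b2 13 c7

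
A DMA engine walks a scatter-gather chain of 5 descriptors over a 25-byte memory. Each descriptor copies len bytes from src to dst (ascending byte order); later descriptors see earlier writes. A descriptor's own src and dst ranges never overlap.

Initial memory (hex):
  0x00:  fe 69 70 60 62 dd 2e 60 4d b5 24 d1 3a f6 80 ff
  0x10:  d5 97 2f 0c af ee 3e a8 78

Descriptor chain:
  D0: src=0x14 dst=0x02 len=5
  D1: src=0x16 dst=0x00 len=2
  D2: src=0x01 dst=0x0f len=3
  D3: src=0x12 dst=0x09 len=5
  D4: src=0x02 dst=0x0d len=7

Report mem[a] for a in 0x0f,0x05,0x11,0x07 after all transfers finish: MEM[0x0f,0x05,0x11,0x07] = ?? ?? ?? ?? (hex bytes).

  after D0: wrote 5B at 0x02 = afee3ea878
  after D1: wrote 2B at 0x00 = 3ea8
  after D2: wrote 3B at 0x0f = a8afee
  after D3: wrote 5B at 0x09 = 2f0cafee3e
  after D4: wrote 7B at 0x0d = afee3ea878604d
query mem[0x0f]=0x3e, mem[0x05]=0xa8, mem[0x11]=0x78, mem[0x07]=0x60

MEM[0x0f,0x05,0x11,0x07] = 3e a8 78 60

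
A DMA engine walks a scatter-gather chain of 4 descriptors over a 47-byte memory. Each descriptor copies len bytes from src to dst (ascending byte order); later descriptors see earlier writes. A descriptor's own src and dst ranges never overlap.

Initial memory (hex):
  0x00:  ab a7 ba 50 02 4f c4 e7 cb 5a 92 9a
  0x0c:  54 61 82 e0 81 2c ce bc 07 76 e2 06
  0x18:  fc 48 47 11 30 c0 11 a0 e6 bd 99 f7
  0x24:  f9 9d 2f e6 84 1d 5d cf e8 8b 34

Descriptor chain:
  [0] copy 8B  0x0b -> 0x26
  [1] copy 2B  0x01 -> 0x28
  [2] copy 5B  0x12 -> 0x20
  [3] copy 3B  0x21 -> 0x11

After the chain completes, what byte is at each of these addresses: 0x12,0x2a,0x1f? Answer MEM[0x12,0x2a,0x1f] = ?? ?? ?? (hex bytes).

MEM[0x12,0x2a,0x1f] = 07 e0 a0

D0: mem[0x26..0x2d] <- [9a 54 61 82 e0 81 2c ce]
D1: mem[0x28..0x29] <- [a7 ba]
D2: mem[0x20..0x24] <- [ce bc 07 76 e2]
D3: mem[0x11..0x13] <- [bc 07 76]
query mem[0x12]=0x07, mem[0x2a]=0xe0, mem[0x1f]=0xa0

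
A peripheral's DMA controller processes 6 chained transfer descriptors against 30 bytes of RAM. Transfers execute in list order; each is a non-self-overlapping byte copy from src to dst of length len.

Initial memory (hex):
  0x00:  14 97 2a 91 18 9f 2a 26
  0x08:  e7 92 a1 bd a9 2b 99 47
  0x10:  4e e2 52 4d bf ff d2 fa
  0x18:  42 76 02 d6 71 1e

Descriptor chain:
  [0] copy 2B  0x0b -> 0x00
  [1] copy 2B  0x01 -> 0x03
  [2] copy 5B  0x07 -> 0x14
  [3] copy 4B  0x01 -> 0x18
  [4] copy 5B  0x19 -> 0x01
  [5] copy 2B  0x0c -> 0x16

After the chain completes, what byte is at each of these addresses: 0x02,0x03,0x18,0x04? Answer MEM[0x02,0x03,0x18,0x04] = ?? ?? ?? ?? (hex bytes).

[0] 0x0b->0x00 len=2 : bd a9
[1] 0x01->0x03 len=2 : a9 2a
[2] 0x07->0x14 len=5 : 26 e7 92 a1 bd
[3] 0x01->0x18 len=4 : a9 2a a9 2a
[4] 0x19->0x01 len=5 : 2a a9 2a 71 1e
[5] 0x0c->0x16 len=2 : a9 2b
query mem[0x02]=0xa9, mem[0x03]=0x2a, mem[0x18]=0xa9, mem[0x04]=0x71

MEM[0x02,0x03,0x18,0x04] = a9 2a a9 71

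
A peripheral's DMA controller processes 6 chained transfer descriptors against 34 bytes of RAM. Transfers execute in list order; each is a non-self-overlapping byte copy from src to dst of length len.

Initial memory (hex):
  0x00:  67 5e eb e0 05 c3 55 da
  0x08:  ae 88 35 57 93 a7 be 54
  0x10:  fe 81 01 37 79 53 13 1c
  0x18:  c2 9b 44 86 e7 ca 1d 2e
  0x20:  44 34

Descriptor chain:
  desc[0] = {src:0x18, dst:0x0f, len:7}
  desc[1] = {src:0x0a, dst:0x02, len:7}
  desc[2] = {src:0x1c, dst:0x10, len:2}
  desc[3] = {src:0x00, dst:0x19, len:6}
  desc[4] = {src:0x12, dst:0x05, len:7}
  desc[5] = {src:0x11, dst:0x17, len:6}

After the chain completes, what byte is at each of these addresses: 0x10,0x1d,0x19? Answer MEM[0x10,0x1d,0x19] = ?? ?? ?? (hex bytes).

MEM[0x10,0x1d,0x19] = e7 93 e7

  after D0: wrote 7B at 0x0f = c29b4486e7ca1d
  after D1: wrote 7B at 0x02 = 355793a7bec29b
  after D2: wrote 2B at 0x10 = e7ca
  after D3: wrote 6B at 0x19 = 675e355793a7
  after D4: wrote 7B at 0x05 = 86e7ca1d131cc2
  after D5: wrote 6B at 0x17 = ca86e7ca1d13
query mem[0x10]=0xe7, mem[0x1d]=0x93, mem[0x19]=0xe7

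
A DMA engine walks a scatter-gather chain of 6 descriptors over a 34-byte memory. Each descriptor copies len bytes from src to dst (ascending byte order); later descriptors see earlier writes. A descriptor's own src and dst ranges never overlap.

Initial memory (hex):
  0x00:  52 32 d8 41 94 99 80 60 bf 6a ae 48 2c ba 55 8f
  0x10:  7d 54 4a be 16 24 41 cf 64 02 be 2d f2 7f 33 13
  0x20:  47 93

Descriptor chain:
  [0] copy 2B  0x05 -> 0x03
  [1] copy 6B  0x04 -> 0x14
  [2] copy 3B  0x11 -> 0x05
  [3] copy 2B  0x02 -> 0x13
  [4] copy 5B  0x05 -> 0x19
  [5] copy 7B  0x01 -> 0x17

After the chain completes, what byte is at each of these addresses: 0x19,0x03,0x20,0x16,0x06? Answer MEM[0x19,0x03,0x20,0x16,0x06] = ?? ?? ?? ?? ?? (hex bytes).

#0 dst[0x03+2] := {0x99,0x80}
#1 dst[0x14+6] := {0x80,0x99,0x80,0x60,0xbf,0x6a}
#2 dst[0x05+3] := {0x54,0x4a,0xbe}
#3 dst[0x13+2] := {0xd8,0x99}
#4 dst[0x19+5] := {0x54,0x4a,0xbe,0xbf,0x6a}
#5 dst[0x17+7] := {0x32,0xd8,0x99,0x80,0x54,0x4a,0xbe}
query mem[0x19]=0x99, mem[0x03]=0x99, mem[0x20]=0x47, mem[0x16]=0x80, mem[0x06]=0x4a

MEM[0x19,0x03,0x20,0x16,0x06] = 99 99 47 80 4a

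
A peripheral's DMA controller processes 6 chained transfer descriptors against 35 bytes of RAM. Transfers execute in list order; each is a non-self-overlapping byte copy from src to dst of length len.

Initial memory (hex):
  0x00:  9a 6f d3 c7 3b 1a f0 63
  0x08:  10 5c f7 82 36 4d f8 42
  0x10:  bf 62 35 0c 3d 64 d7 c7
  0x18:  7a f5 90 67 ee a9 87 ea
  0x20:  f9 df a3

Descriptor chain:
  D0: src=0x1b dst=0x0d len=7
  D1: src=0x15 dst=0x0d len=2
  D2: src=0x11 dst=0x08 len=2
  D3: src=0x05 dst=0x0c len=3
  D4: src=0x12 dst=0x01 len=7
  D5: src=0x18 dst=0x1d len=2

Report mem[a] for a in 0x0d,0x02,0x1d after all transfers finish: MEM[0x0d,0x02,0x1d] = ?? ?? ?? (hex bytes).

MEM[0x0d,0x02,0x1d] = f0 df 7a

  after D0: wrote 7B at 0x0d = 67eea987eaf9df
  after D1: wrote 2B at 0x0d = 64d7
  after D2: wrote 2B at 0x08 = eaf9
  after D3: wrote 3B at 0x0c = 1af063
  after D4: wrote 7B at 0x01 = f9df3d64d7c77a
  after D5: wrote 2B at 0x1d = 7af5
query mem[0x0d]=0xf0, mem[0x02]=0xdf, mem[0x1d]=0x7a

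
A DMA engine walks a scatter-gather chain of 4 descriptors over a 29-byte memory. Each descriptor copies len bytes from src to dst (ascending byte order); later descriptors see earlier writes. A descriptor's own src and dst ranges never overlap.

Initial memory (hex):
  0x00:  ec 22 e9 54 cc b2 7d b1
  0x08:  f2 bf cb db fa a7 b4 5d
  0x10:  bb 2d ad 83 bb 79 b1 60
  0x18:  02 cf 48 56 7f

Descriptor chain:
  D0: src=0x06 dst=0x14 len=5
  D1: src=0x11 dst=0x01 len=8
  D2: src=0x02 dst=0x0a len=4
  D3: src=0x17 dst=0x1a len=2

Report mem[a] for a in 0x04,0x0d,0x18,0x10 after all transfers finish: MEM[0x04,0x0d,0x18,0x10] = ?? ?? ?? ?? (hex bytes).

#0 dst[0x14+5] := {0x7d,0xb1,0xf2,0xbf,0xcb}
#1 dst[0x01+8] := {0x2d,0xad,0x83,0x7d,0xb1,0xf2,0xbf,0xcb}
#2 dst[0x0a+4] := {0xad,0x83,0x7d,0xb1}
#3 dst[0x1a+2] := {0xbf,0xcb}
query mem[0x04]=0x7d, mem[0x0d]=0xb1, mem[0x18]=0xcb, mem[0x10]=0xbb

MEM[0x04,0x0d,0x18,0x10] = 7d b1 cb bb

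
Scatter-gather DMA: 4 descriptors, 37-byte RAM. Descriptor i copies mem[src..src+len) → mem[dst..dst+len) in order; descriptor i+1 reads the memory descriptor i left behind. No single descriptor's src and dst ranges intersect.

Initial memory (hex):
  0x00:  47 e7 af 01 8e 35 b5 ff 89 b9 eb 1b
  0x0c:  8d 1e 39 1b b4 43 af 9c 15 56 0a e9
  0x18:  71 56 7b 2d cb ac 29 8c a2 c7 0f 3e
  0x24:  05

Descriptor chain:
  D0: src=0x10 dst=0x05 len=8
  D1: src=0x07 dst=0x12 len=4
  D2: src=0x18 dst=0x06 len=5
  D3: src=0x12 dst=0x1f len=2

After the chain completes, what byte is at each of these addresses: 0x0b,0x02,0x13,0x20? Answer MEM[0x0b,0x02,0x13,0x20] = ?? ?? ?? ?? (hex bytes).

  after D0: wrote 8B at 0x05 = b443af9c15560ae9
  after D1: wrote 4B at 0x12 = af9c1556
  after D2: wrote 5B at 0x06 = 71567b2dcb
  after D3: wrote 2B at 0x1f = af9c
query mem[0x0b]=0x0a, mem[0x02]=0xaf, mem[0x13]=0x9c, mem[0x20]=0x9c

MEM[0x0b,0x02,0x13,0x20] = 0a af 9c 9c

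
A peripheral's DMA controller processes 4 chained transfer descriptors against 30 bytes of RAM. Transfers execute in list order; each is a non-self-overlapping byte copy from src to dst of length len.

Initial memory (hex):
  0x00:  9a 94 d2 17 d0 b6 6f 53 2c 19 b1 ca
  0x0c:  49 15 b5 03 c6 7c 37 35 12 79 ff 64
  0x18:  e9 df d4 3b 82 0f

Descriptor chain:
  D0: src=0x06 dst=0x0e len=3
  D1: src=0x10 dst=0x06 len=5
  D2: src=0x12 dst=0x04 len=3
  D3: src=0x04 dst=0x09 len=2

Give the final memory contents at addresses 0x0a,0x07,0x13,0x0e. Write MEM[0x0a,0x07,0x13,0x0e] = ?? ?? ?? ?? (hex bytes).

[0] 0x06->0x0e len=3 : 6f 53 2c
[1] 0x10->0x06 len=5 : 2c 7c 37 35 12
[2] 0x12->0x04 len=3 : 37 35 12
[3] 0x04->0x09 len=2 : 37 35
query mem[0x0a]=0x35, mem[0x07]=0x7c, mem[0x13]=0x35, mem[0x0e]=0x6f

MEM[0x0a,0x07,0x13,0x0e] = 35 7c 35 6f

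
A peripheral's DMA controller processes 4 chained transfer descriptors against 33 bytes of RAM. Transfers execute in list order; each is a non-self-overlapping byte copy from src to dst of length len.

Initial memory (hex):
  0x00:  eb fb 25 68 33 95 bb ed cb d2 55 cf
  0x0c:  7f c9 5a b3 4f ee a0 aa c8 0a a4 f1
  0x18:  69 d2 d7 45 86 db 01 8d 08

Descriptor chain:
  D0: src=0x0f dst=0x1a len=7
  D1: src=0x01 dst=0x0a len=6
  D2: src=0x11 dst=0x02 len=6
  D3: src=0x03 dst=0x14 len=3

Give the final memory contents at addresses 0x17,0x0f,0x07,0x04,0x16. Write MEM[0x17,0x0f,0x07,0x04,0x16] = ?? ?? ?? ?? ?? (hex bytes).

[0] 0x0f->0x1a len=7 : b3 4f ee a0 aa c8 0a
[1] 0x01->0x0a len=6 : fb 25 68 33 95 bb
[2] 0x11->0x02 len=6 : ee a0 aa c8 0a a4
[3] 0x03->0x14 len=3 : a0 aa c8
query mem[0x17]=0xf1, mem[0x0f]=0xbb, mem[0x07]=0xa4, mem[0x04]=0xaa, mem[0x16]=0xc8

MEM[0x17,0x0f,0x07,0x04,0x16] = f1 bb a4 aa c8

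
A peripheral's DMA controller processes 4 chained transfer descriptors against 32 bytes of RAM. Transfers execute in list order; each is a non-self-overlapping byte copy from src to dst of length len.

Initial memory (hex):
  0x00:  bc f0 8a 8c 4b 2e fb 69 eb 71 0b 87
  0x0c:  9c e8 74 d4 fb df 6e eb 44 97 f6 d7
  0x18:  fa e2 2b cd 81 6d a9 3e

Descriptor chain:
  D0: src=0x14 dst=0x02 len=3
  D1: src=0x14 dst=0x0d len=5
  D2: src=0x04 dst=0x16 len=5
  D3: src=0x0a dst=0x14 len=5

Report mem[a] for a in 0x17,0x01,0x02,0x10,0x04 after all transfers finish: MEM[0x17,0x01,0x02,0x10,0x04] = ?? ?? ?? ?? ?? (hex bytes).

MEM[0x17,0x01,0x02,0x10,0x04] = 44 f0 44 d7 f6

  after D0: wrote 3B at 0x02 = 4497f6
  after D1: wrote 5B at 0x0d = 4497f6d7fa
  after D2: wrote 5B at 0x16 = f62efb69eb
  after D3: wrote 5B at 0x14 = 0b879c4497
query mem[0x17]=0x44, mem[0x01]=0xf0, mem[0x02]=0x44, mem[0x10]=0xd7, mem[0x04]=0xf6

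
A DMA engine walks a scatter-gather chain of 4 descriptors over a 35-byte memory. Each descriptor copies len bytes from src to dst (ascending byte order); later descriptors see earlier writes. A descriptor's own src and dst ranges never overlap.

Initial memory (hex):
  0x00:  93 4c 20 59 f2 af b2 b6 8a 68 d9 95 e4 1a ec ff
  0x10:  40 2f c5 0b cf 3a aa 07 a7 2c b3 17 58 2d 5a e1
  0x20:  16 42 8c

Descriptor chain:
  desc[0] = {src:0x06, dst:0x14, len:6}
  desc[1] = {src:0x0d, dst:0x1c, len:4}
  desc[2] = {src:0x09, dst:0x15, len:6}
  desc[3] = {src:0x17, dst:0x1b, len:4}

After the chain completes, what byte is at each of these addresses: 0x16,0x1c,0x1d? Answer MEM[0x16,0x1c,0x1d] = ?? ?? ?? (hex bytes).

MEM[0x16,0x1c,0x1d] = d9 e4 1a

D0: mem[0x14..0x19] <- [b2 b6 8a 68 d9 95]
D1: mem[0x1c..0x1f] <- [1a ec ff 40]
D2: mem[0x15..0x1a] <- [68 d9 95 e4 1a ec]
D3: mem[0x1b..0x1e] <- [95 e4 1a ec]
query mem[0x16]=0xd9, mem[0x1c]=0xe4, mem[0x1d]=0x1a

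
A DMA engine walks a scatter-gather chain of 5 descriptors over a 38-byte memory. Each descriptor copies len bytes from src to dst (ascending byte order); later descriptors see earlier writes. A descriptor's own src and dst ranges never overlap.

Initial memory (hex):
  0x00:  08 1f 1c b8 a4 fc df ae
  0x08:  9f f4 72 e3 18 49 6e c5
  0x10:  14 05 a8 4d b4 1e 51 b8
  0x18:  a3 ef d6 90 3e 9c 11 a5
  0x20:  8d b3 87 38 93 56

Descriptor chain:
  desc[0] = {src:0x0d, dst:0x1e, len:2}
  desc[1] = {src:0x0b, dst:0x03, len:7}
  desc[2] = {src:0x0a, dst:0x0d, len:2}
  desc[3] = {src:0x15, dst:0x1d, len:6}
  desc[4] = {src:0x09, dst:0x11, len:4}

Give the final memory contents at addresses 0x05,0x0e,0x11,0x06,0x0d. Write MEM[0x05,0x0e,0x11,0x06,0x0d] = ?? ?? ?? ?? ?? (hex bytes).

MEM[0x05,0x0e,0x11,0x06,0x0d] = 49 e3 05 6e 72

D0: mem[0x1e..0x1f] <- [49 6e]
D1: mem[0x03..0x09] <- [e3 18 49 6e c5 14 05]
D2: mem[0x0d..0x0e] <- [72 e3]
D3: mem[0x1d..0x22] <- [1e 51 b8 a3 ef d6]
D4: mem[0x11..0x14] <- [05 72 e3 18]
query mem[0x05]=0x49, mem[0x0e]=0xe3, mem[0x11]=0x05, mem[0x06]=0x6e, mem[0x0d]=0x72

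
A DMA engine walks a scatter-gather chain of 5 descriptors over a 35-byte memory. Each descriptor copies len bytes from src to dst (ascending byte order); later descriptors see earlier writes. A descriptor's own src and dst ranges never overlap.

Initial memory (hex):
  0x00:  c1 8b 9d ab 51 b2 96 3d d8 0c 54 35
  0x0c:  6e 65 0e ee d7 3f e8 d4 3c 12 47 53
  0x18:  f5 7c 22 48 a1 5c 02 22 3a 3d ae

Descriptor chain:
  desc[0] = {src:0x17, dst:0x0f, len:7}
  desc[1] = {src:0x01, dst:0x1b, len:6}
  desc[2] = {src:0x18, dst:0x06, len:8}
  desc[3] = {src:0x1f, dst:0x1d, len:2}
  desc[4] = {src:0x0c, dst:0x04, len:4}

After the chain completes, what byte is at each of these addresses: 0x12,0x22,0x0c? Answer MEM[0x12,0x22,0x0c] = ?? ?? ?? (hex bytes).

[0] 0x17->0x0f len=7 : 53 f5 7c 22 48 a1 5c
[1] 0x01->0x1b len=6 : 8b 9d ab 51 b2 96
[2] 0x18->0x06 len=8 : f5 7c 22 8b 9d ab 51 b2
[3] 0x1f->0x1d len=2 : b2 96
[4] 0x0c->0x04 len=4 : 51 b2 0e 53
query mem[0x12]=0x22, mem[0x22]=0xae, mem[0x0c]=0x51

MEM[0x12,0x22,0x0c] = 22 ae 51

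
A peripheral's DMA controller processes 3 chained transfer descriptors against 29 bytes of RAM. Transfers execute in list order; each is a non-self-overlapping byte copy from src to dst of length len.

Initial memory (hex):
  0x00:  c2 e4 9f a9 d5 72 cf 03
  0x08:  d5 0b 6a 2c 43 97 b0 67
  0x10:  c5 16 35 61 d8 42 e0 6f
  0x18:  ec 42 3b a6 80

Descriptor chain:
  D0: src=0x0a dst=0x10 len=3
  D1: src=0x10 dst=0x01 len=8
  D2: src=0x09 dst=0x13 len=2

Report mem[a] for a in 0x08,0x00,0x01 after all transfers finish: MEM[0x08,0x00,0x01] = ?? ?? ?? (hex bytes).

MEM[0x08,0x00,0x01] = 6f c2 6a

  after D0: wrote 3B at 0x10 = 6a2c43
  after D1: wrote 8B at 0x01 = 6a2c4361d842e06f
  after D2: wrote 2B at 0x13 = 0b6a
query mem[0x08]=0x6f, mem[0x00]=0xc2, mem[0x01]=0x6a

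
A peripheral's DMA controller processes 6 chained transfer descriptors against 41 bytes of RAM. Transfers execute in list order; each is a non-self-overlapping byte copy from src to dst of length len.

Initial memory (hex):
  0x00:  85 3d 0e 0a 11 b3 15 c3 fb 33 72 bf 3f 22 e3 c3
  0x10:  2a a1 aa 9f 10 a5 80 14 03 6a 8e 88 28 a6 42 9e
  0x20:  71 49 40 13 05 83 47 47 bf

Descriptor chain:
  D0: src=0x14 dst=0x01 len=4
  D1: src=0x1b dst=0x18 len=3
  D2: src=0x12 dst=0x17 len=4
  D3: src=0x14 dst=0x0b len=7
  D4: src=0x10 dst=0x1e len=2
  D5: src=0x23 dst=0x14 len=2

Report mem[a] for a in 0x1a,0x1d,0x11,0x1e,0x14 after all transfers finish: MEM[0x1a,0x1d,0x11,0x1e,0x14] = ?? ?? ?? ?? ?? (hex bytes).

MEM[0x1a,0x1d,0x11,0x1e,0x14] = a5 a6 a5 10 13

D0: mem[0x01..0x04] <- [10 a5 80 14]
D1: mem[0x18..0x1a] <- [88 28 a6]
D2: mem[0x17..0x1a] <- [aa 9f 10 a5]
D3: mem[0x0b..0x11] <- [10 a5 80 aa 9f 10 a5]
D4: mem[0x1e..0x1f] <- [10 a5]
D5: mem[0x14..0x15] <- [13 05]
query mem[0x1a]=0xa5, mem[0x1d]=0xa6, mem[0x11]=0xa5, mem[0x1e]=0x10, mem[0x14]=0x13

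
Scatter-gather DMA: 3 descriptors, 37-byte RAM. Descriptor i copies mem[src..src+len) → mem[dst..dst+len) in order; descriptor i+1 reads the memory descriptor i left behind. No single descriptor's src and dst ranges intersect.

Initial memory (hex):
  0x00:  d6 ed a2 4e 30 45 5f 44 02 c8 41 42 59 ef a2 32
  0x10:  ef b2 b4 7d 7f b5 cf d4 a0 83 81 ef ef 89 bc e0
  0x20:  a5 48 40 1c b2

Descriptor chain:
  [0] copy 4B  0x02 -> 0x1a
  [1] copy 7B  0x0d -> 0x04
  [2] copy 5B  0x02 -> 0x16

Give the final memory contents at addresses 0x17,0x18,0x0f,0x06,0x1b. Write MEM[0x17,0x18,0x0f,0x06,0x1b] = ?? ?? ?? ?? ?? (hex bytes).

MEM[0x17,0x18,0x0f,0x06,0x1b] = 4e ef 32 32 4e

D0: mem[0x1a..0x1d] <- [a2 4e 30 45]
D1: mem[0x04..0x0a] <- [ef a2 32 ef b2 b4 7d]
D2: mem[0x16..0x1a] <- [a2 4e ef a2 32]
query mem[0x17]=0x4e, mem[0x18]=0xef, mem[0x0f]=0x32, mem[0x06]=0x32, mem[0x1b]=0x4e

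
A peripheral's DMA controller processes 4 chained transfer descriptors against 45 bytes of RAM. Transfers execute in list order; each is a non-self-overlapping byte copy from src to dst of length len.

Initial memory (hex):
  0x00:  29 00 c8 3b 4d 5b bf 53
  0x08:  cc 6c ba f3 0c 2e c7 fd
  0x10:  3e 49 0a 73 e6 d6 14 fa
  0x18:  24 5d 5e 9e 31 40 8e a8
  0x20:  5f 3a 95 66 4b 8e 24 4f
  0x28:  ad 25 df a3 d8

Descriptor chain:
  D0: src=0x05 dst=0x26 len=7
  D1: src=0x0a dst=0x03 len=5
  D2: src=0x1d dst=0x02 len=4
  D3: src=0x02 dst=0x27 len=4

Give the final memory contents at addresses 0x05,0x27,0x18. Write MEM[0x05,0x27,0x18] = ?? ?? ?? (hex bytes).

[0] 0x05->0x26 len=7 : 5b bf 53 cc 6c ba f3
[1] 0x0a->0x03 len=5 : ba f3 0c 2e c7
[2] 0x1d->0x02 len=4 : 40 8e a8 5f
[3] 0x02->0x27 len=4 : 40 8e a8 5f
query mem[0x05]=0x5f, mem[0x27]=0x40, mem[0x18]=0x24

MEM[0x05,0x27,0x18] = 5f 40 24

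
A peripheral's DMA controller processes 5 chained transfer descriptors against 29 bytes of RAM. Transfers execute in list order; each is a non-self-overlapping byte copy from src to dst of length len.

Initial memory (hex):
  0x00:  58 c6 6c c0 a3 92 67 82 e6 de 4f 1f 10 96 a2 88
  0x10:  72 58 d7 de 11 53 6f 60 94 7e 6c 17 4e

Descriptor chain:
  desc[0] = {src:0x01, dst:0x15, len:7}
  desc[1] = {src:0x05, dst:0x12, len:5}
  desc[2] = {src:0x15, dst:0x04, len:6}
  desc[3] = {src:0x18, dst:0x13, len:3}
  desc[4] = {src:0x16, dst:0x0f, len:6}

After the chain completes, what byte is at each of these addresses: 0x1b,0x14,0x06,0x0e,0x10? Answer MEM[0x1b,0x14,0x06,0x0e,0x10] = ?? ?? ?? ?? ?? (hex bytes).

D0: mem[0x15..0x1b] <- [c6 6c c0 a3 92 67 82]
D1: mem[0x12..0x16] <- [92 67 82 e6 de]
D2: mem[0x04..0x09] <- [e6 de c0 a3 92 67]
D3: mem[0x13..0x15] <- [a3 92 67]
D4: mem[0x0f..0x14] <- [de c0 a3 92 67 82]
query mem[0x1b]=0x82, mem[0x14]=0x82, mem[0x06]=0xc0, mem[0x0e]=0xa2, mem[0x10]=0xc0

MEM[0x1b,0x14,0x06,0x0e,0x10] = 82 82 c0 a2 c0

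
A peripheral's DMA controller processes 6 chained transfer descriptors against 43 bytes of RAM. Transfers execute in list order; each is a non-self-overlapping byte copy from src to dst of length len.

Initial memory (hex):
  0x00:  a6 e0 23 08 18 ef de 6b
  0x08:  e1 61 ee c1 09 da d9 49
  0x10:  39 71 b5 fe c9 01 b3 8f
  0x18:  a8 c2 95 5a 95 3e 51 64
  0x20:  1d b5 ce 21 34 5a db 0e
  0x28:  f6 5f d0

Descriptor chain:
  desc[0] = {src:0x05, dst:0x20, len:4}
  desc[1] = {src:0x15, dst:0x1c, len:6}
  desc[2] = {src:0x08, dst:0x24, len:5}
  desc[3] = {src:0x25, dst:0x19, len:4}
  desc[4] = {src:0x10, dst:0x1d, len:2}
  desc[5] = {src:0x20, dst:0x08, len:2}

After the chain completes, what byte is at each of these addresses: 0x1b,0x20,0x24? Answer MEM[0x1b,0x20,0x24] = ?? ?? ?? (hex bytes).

MEM[0x1b,0x20,0x24] = c1 c2 e1

#0 dst[0x20+4] := {0xef,0xde,0x6b,0xe1}
#1 dst[0x1c+6] := {0x01,0xb3,0x8f,0xa8,0xc2,0x95}
#2 dst[0x24+5] := {0xe1,0x61,0xee,0xc1,0x09}
#3 dst[0x19+4] := {0x61,0xee,0xc1,0x09}
#4 dst[0x1d+2] := {0x39,0x71}
#5 dst[0x08+2] := {0xc2,0x95}
query mem[0x1b]=0xc1, mem[0x20]=0xc2, mem[0x24]=0xe1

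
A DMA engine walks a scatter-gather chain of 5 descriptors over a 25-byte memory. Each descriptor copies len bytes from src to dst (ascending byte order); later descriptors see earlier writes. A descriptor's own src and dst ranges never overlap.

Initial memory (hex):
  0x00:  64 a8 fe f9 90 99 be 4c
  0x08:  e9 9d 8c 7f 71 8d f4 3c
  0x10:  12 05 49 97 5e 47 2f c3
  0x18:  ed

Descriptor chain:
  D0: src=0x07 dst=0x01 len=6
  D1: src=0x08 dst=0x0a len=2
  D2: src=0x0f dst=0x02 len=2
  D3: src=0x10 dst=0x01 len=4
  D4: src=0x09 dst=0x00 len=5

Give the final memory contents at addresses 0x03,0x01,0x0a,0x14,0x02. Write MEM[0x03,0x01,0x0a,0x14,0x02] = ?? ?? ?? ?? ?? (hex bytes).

MEM[0x03,0x01,0x0a,0x14,0x02] = 71 e9 e9 5e 9d

  after D0: wrote 6B at 0x01 = 4ce99d8c7f71
  after D1: wrote 2B at 0x0a = e99d
  after D2: wrote 2B at 0x02 = 3c12
  after D3: wrote 4B at 0x01 = 12054997
  after D4: wrote 5B at 0x00 = 9de99d718d
query mem[0x03]=0x71, mem[0x01]=0xe9, mem[0x0a]=0xe9, mem[0x14]=0x5e, mem[0x02]=0x9d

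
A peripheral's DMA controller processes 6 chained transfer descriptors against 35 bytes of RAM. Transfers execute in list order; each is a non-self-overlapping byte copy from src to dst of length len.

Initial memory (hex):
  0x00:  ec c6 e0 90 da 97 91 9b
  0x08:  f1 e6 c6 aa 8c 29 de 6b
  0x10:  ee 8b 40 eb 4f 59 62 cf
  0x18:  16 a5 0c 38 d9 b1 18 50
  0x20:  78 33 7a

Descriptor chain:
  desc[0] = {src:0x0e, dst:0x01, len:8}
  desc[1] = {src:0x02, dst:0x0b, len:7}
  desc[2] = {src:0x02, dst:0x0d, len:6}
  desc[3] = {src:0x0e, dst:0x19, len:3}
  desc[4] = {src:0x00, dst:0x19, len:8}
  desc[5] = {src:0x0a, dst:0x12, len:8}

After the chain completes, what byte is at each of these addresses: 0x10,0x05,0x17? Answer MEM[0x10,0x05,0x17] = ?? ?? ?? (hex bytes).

  after D0: wrote 8B at 0x01 = de6bee8b40eb4f59
  after D1: wrote 7B at 0x0b = 6bee8b40eb4f59
  after D2: wrote 6B at 0x0d = 6bee8b40eb4f
  after D3: wrote 3B at 0x19 = ee8b40
  after D4: wrote 8B at 0x19 = ecde6bee8b40eb4f
  after D5: wrote 8B at 0x12 = c66bee6bee8b40eb
query mem[0x10]=0x40, mem[0x05]=0x40, mem[0x17]=0x8b

MEM[0x10,0x05,0x17] = 40 40 8b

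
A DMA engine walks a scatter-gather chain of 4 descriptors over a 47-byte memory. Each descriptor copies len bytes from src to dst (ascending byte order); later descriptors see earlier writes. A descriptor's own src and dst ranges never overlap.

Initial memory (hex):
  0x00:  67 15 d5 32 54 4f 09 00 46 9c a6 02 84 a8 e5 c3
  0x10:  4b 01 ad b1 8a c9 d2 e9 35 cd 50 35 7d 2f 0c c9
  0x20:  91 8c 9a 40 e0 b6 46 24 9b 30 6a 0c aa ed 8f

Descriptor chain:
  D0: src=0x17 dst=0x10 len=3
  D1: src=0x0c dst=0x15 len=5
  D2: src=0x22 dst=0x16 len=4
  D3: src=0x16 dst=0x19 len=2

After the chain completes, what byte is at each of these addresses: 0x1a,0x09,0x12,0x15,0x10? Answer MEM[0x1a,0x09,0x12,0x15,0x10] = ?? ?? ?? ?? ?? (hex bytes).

MEM[0x1a,0x09,0x12,0x15,0x10] = 40 9c cd 84 e9

  after D0: wrote 3B at 0x10 = e935cd
  after D1: wrote 5B at 0x15 = 84a8e5c3e9
  after D2: wrote 4B at 0x16 = 9a40e0b6
  after D3: wrote 2B at 0x19 = 9a40
query mem[0x1a]=0x40, mem[0x09]=0x9c, mem[0x12]=0xcd, mem[0x15]=0x84, mem[0x10]=0xe9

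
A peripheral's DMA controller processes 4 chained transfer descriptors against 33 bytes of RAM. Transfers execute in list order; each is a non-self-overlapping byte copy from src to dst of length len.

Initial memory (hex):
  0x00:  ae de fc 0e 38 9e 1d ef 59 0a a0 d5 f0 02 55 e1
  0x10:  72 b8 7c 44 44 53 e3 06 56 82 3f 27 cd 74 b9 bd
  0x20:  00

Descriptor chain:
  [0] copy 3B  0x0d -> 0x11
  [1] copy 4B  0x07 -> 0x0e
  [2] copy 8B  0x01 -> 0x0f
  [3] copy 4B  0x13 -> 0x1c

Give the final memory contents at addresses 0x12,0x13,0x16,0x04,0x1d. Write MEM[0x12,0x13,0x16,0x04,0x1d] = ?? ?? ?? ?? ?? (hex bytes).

MEM[0x12,0x13,0x16,0x04,0x1d] = 38 9e 59 38 1d

  after D0: wrote 3B at 0x11 = 0255e1
  after D1: wrote 4B at 0x0e = ef590aa0
  after D2: wrote 8B at 0x0f = defc0e389e1def59
  after D3: wrote 4B at 0x1c = 9e1def59
query mem[0x12]=0x38, mem[0x13]=0x9e, mem[0x16]=0x59, mem[0x04]=0x38, mem[0x1d]=0x1d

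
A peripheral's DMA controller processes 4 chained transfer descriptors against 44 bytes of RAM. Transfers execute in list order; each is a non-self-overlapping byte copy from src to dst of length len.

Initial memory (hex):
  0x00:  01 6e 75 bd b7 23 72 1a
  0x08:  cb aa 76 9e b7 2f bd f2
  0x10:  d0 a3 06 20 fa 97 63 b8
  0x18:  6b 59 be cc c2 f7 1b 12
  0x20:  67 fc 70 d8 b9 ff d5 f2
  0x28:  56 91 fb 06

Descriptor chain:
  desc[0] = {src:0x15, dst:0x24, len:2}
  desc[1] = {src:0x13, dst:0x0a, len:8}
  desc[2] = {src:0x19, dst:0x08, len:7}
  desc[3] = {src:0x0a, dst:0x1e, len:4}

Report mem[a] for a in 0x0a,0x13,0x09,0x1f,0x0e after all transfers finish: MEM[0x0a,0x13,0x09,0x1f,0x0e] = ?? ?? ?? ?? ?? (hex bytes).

MEM[0x0a,0x13,0x09,0x1f,0x0e] = cc 20 be c2 12

D0: mem[0x24..0x25] <- [97 63]
D1: mem[0x0a..0x11] <- [20 fa 97 63 b8 6b 59 be]
D2: mem[0x08..0x0e] <- [59 be cc c2 f7 1b 12]
D3: mem[0x1e..0x21] <- [cc c2 f7 1b]
query mem[0x0a]=0xcc, mem[0x13]=0x20, mem[0x09]=0xbe, mem[0x1f]=0xc2, mem[0x0e]=0x12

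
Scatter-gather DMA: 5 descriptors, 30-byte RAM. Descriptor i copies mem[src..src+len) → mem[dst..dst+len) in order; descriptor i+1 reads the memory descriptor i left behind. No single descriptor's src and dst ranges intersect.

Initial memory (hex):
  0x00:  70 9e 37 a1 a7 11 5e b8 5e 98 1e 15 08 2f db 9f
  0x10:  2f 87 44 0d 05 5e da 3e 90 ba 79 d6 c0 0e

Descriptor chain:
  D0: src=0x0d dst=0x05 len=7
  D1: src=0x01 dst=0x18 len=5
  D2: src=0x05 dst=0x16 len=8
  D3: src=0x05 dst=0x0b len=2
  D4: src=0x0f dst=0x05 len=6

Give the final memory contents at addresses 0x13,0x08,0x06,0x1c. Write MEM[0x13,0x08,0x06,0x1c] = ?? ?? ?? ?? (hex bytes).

MEM[0x13,0x08,0x06,0x1c] = 0d 44 2f 0d

  after D0: wrote 7B at 0x05 = 2fdb9f2f87440d
  after D1: wrote 5B at 0x18 = 9e37a1a72f
  after D2: wrote 8B at 0x16 = 2fdb9f2f87440d08
  after D3: wrote 2B at 0x0b = 2fdb
  after D4: wrote 6B at 0x05 = 9f2f87440d05
query mem[0x13]=0x0d, mem[0x08]=0x44, mem[0x06]=0x2f, mem[0x1c]=0x0d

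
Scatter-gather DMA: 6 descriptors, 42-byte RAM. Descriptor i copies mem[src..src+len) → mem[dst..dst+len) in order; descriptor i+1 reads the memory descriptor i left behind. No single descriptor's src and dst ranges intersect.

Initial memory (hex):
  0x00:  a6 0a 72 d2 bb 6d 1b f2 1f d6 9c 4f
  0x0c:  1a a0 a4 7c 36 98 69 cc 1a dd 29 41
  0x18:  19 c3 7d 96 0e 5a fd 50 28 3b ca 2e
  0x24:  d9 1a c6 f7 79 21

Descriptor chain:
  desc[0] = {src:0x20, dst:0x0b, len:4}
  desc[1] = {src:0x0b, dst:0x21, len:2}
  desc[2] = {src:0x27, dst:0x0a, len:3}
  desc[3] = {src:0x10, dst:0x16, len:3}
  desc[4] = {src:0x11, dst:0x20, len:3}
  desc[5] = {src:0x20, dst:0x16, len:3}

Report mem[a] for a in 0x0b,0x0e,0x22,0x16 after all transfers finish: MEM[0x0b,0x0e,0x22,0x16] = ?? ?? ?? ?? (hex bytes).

#0 dst[0x0b+4] := {0x28,0x3b,0xca,0x2e}
#1 dst[0x21+2] := {0x28,0x3b}
#2 dst[0x0a+3] := {0xf7,0x79,0x21}
#3 dst[0x16+3] := {0x36,0x98,0x69}
#4 dst[0x20+3] := {0x98,0x69,0xcc}
#5 dst[0x16+3] := {0x98,0x69,0xcc}
query mem[0x0b]=0x79, mem[0x0e]=0x2e, mem[0x22]=0xcc, mem[0x16]=0x98

MEM[0x0b,0x0e,0x22,0x16] = 79 2e cc 98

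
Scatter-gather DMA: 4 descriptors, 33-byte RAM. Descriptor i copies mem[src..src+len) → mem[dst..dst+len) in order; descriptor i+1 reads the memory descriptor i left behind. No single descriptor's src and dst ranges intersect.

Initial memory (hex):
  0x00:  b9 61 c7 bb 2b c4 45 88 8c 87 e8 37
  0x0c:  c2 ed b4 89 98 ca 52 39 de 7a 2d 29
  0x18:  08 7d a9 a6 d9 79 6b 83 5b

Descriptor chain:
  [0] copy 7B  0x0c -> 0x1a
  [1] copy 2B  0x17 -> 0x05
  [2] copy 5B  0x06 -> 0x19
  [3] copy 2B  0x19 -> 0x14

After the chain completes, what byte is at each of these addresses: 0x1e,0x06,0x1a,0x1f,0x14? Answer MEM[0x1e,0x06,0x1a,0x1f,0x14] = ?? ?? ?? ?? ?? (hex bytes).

MEM[0x1e,0x06,0x1a,0x1f,0x14] = 98 08 88 ca 08

[0] 0x0c->0x1a len=7 : c2 ed b4 89 98 ca 52
[1] 0x17->0x05 len=2 : 29 08
[2] 0x06->0x19 len=5 : 08 88 8c 87 e8
[3] 0x19->0x14 len=2 : 08 88
query mem[0x1e]=0x98, mem[0x06]=0x08, mem[0x1a]=0x88, mem[0x1f]=0xca, mem[0x14]=0x08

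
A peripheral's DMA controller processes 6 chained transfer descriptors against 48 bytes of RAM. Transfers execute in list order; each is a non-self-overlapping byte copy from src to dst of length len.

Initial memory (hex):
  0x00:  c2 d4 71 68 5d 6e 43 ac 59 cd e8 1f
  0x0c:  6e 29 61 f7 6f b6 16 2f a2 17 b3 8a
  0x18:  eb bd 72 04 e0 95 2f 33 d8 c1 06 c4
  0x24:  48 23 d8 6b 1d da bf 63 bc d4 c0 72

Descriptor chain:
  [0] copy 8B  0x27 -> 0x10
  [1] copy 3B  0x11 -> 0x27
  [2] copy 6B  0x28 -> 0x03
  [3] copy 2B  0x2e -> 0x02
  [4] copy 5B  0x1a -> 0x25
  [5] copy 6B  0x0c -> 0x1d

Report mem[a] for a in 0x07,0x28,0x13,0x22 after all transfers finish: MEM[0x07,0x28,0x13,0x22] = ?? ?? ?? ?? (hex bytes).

MEM[0x07,0x28,0x13,0x22] = bc 95 bf 1d

  after D0: wrote 8B at 0x10 = 6b1ddabf63bcd4c0
  after D1: wrote 3B at 0x27 = 1ddabf
  after D2: wrote 6B at 0x03 = dabfbf63bcd4
  after D3: wrote 2B at 0x02 = c072
  after D4: wrote 5B at 0x25 = 7204e0952f
  after D5: wrote 6B at 0x1d = 6e2961f76b1d
query mem[0x07]=0xbc, mem[0x28]=0x95, mem[0x13]=0xbf, mem[0x22]=0x1d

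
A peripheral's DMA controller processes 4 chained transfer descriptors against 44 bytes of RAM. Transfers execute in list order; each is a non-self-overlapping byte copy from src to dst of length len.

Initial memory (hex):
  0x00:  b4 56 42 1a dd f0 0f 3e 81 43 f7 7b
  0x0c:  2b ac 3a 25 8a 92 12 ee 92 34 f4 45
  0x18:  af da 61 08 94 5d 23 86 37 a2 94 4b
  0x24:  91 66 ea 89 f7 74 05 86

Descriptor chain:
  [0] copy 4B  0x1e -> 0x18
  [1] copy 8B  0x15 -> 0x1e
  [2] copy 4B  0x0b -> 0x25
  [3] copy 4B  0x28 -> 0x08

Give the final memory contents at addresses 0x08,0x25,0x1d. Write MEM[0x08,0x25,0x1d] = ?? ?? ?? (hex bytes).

D0: mem[0x18..0x1b] <- [23 86 37 a2]
D1: mem[0x1e..0x25] <- [34 f4 45 23 86 37 a2 94]
D2: mem[0x25..0x28] <- [7b 2b ac 3a]
D3: mem[0x08..0x0b] <- [3a 74 05 86]
query mem[0x08]=0x3a, mem[0x25]=0x7b, mem[0x1d]=0x5d

MEM[0x08,0x25,0x1d] = 3a 7b 5d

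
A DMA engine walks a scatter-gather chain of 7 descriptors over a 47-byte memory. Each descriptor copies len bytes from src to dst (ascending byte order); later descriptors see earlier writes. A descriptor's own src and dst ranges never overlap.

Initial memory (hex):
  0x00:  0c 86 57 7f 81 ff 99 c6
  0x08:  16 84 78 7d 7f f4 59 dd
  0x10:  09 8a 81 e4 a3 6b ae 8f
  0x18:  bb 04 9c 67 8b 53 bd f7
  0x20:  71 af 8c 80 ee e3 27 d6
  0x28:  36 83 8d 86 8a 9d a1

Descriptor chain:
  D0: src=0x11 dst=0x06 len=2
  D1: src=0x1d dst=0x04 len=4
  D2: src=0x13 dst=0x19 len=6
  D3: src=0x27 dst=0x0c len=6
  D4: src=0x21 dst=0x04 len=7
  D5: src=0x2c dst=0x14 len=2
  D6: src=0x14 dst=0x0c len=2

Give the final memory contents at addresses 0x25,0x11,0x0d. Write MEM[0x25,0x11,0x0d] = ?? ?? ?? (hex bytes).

  after D0: wrote 2B at 0x06 = 8a81
  after D1: wrote 4B at 0x04 = 53bdf771
  after D2: wrote 6B at 0x19 = e4a36bae8fbb
  after D3: wrote 6B at 0x0c = d636838d868a
  after D4: wrote 7B at 0x04 = af8c80eee327d6
  after D5: wrote 2B at 0x14 = 8a9d
  after D6: wrote 2B at 0x0c = 8a9d
query mem[0x25]=0xe3, mem[0x11]=0x8a, mem[0x0d]=0x9d

MEM[0x25,0x11,0x0d] = e3 8a 9d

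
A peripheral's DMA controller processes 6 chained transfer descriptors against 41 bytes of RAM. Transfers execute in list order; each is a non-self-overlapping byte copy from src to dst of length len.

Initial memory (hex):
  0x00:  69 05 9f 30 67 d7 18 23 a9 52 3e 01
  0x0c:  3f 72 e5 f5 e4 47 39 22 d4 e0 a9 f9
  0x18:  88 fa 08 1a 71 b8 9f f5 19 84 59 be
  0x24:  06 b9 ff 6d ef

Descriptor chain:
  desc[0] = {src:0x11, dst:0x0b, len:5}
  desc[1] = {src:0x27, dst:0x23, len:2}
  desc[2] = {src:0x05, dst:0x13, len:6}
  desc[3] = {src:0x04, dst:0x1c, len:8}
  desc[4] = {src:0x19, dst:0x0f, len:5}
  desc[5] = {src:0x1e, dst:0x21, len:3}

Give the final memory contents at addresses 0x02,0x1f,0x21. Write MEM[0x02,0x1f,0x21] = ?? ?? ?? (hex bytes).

  after D0: wrote 5B at 0x0b = 473922d4e0
  after D1: wrote 2B at 0x23 = 6def
  after D2: wrote 6B at 0x13 = d71823a9523e
  after D3: wrote 8B at 0x1c = 67d71823a9523e47
  after D4: wrote 5B at 0x0f = fa081a67d7
  after D5: wrote 3B at 0x21 = 1823a9
query mem[0x02]=0x9f, mem[0x1f]=0x23, mem[0x21]=0x18

MEM[0x02,0x1f,0x21] = 9f 23 18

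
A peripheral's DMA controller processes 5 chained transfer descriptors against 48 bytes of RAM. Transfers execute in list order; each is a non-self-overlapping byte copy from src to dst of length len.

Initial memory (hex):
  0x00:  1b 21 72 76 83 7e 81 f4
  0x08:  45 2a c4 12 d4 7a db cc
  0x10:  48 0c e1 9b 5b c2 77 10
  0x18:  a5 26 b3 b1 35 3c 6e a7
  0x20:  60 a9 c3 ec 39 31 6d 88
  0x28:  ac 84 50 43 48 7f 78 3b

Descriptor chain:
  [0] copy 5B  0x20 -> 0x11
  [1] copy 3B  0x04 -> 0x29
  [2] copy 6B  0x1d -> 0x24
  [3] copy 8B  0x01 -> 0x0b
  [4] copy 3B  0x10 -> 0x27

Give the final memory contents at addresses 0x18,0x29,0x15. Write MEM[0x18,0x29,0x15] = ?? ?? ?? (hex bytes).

[0] 0x20->0x11 len=5 : 60 a9 c3 ec 39
[1] 0x04->0x29 len=3 : 83 7e 81
[2] 0x1d->0x24 len=6 : 3c 6e a7 60 a9 c3
[3] 0x01->0x0b len=8 : 21 72 76 83 7e 81 f4 45
[4] 0x10->0x27 len=3 : 81 f4 45
query mem[0x18]=0xa5, mem[0x29]=0x45, mem[0x15]=0x39

MEM[0x18,0x29,0x15] = a5 45 39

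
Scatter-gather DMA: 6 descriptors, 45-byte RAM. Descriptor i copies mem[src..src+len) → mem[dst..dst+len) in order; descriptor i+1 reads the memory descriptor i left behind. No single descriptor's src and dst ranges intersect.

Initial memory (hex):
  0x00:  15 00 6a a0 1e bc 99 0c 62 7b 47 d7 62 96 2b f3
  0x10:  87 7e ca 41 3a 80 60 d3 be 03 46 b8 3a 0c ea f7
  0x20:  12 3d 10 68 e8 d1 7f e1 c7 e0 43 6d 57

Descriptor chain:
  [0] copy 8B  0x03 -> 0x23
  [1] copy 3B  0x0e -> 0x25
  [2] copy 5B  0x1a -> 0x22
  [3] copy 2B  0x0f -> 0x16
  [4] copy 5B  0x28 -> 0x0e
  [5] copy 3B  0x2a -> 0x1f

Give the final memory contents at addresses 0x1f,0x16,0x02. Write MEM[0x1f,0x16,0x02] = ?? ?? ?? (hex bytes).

MEM[0x1f,0x16,0x02] = 47 f3 6a

[0] 0x03->0x23 len=8 : a0 1e bc 99 0c 62 7b 47
[1] 0x0e->0x25 len=3 : 2b f3 87
[2] 0x1a->0x22 len=5 : 46 b8 3a 0c ea
[3] 0x0f->0x16 len=2 : f3 87
[4] 0x28->0x0e len=5 : 62 7b 47 6d 57
[5] 0x2a->0x1f len=3 : 47 6d 57
query mem[0x1f]=0x47, mem[0x16]=0xf3, mem[0x02]=0x6a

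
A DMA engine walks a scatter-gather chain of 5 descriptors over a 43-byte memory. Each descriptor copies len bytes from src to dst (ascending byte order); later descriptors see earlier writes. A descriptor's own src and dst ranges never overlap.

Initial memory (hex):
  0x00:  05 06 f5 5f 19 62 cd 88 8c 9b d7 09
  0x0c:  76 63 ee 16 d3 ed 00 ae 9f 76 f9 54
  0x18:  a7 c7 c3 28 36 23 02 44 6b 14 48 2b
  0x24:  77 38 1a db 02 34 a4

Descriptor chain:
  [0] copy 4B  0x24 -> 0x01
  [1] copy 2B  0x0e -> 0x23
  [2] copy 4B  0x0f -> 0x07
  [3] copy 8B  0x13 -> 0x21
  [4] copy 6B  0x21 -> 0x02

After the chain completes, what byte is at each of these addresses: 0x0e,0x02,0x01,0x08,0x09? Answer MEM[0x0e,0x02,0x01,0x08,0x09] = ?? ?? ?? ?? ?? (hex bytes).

MEM[0x0e,0x02,0x01,0x08,0x09] = ee ae 77 d3 ed

#0 dst[0x01+4] := {0x77,0x38,0x1a,0xdb}
#1 dst[0x23+2] := {0xee,0x16}
#2 dst[0x07+4] := {0x16,0xd3,0xed,0x00}
#3 dst[0x21+8] := {0xae,0x9f,0x76,0xf9,0x54,0xa7,0xc7,0xc3}
#4 dst[0x02+6] := {0xae,0x9f,0x76,0xf9,0x54,0xa7}
query mem[0x0e]=0xee, mem[0x02]=0xae, mem[0x01]=0x77, mem[0x08]=0xd3, mem[0x09]=0xed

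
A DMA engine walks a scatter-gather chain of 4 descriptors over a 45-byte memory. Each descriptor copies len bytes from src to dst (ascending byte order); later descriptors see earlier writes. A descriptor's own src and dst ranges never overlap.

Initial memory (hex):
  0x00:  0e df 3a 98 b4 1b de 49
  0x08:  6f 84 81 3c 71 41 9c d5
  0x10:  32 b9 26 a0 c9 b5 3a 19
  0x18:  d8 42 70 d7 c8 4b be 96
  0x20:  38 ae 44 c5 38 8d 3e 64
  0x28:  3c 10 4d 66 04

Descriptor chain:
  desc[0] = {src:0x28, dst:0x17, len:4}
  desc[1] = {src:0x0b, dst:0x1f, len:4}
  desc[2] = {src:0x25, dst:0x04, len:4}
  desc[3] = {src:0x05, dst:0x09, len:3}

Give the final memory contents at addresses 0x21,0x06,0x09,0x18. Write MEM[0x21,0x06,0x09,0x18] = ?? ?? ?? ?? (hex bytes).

MEM[0x21,0x06,0x09,0x18] = 41 64 3e 10

  after D0: wrote 4B at 0x17 = 3c104d66
  after D1: wrote 4B at 0x1f = 3c71419c
  after D2: wrote 4B at 0x04 = 8d3e643c
  after D3: wrote 3B at 0x09 = 3e643c
query mem[0x21]=0x41, mem[0x06]=0x64, mem[0x09]=0x3e, mem[0x18]=0x10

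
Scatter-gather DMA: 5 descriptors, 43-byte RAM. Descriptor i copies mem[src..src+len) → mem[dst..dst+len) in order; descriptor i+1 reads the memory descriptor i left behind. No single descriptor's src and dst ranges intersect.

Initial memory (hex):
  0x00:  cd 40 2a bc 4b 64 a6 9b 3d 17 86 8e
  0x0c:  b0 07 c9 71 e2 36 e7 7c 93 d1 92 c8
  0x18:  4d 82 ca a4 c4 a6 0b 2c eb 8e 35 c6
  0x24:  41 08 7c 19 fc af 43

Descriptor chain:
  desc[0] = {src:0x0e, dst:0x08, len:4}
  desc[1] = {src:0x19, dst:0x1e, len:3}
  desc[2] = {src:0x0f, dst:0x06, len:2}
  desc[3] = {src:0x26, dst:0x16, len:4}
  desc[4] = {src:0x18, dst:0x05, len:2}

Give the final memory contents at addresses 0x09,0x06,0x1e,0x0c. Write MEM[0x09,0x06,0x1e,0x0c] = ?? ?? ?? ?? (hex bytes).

D0: mem[0x08..0x0b] <- [c9 71 e2 36]
D1: mem[0x1e..0x20] <- [82 ca a4]
D2: mem[0x06..0x07] <- [71 e2]
D3: mem[0x16..0x19] <- [7c 19 fc af]
D4: mem[0x05..0x06] <- [fc af]
query mem[0x09]=0x71, mem[0x06]=0xaf, mem[0x1e]=0x82, mem[0x0c]=0xb0

MEM[0x09,0x06,0x1e,0x0c] = 71 af 82 b0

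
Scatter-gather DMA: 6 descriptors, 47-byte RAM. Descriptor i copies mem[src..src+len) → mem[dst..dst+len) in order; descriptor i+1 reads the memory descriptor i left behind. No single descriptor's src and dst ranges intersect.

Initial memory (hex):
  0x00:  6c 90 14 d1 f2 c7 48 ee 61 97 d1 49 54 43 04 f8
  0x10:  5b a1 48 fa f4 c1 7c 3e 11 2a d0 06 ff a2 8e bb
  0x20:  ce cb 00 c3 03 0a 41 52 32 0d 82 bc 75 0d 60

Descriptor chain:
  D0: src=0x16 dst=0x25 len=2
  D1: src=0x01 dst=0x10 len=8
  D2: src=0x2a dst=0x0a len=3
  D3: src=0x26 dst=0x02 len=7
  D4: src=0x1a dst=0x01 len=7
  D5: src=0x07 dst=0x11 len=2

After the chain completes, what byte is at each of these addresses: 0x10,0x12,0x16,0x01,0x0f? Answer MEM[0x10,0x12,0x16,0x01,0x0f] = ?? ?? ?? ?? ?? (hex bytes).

MEM[0x10,0x12,0x16,0x01,0x0f] = 90 75 ee d0 f8

#0 dst[0x25+2] := {0x7c,0x3e}
#1 dst[0x10+8] := {0x90,0x14,0xd1,0xf2,0xc7,0x48,0xee,0x61}
#2 dst[0x0a+3] := {0x82,0xbc,0x75}
#3 dst[0x02+7] := {0x3e,0x52,0x32,0x0d,0x82,0xbc,0x75}
#4 dst[0x01+7] := {0xd0,0x06,0xff,0xa2,0x8e,0xbb,0xce}
#5 dst[0x11+2] := {0xce,0x75}
query mem[0x10]=0x90, mem[0x12]=0x75, mem[0x16]=0xee, mem[0x01]=0xd0, mem[0x0f]=0xf8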